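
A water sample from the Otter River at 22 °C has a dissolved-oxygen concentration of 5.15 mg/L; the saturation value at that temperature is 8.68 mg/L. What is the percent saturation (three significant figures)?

% saturation = C/C_s × 100 = 5.15/8.68 × 100 = 59.3 %.

59.3 % saturation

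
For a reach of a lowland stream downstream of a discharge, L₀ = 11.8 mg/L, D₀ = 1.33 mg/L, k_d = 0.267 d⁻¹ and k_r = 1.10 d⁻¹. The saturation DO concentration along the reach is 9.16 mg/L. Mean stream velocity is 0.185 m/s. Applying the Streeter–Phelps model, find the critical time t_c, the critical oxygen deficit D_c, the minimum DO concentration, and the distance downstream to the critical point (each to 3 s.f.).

With k_r/k_d = 4.120 and 1 − D₀(k_r−k_d)/(k_d L₀) = 0.6484,
t_c = ln(4.120 × 0.6484) / (1.10 − 0.267) = ln(2.671) / 0.8330 = 0.9825/0.8330 = 1.179 d.
L(t_c) = L₀ e^(−k_d t_c) = 11.8 × 0.7298 = 8.612 mg/L, and at the critical point k_r D_c = k_d L, so D_c = (0.267/1.10) × 8.612 = 2.090 mg/L.
Minimum DO = C_s − D_c = 9.16 − 2.090 = 7.070 mg/L.
x_c = v t_c = 0.185 m/s × 1.179 d × 86400 s/d = 18850 m ≈ 18.9 km.

t_c ≈ 1.18 d; D_c ≈ 2.09 mg/L; min DO ≈ 7.07 mg/L; x_c ≈ 18.9 km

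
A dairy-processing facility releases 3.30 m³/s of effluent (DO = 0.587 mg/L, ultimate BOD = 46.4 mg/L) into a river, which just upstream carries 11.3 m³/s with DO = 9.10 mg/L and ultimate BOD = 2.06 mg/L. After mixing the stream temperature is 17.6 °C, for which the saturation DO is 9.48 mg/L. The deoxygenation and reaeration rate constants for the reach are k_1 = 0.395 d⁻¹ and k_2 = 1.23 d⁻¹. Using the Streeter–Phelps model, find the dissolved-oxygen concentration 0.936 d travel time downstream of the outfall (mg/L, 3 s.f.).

DO ≈ 6.61 mg/L

Mixed DO = (11.3×9.10 + 3.30×0.587)/(11.3+3.30) = 104.8/14.60 = 7.176 mg/L.
Mixed L₀ = (11.3×2.06 + 3.30×46.4)/(14.60) = 176.4/14.60 = 12.08 mg/L.
Initial deficit D₀ = C_s − DO₀ = 9.48 − 7.176 = 2.304 mg/L.
D(0.936) = [0.395×12.08/(1.23−0.395)](e^(−0.395×0.936) − e^(−1.23×0.936)) + 2.304 e^(−1.23×0.936)
= 5.715 × (0.6909 − 0.3162) + 2.304 × 0.3162 = 2.870 mg/L.
DO = 9.48 − 2.870 = 6.610 mg/L.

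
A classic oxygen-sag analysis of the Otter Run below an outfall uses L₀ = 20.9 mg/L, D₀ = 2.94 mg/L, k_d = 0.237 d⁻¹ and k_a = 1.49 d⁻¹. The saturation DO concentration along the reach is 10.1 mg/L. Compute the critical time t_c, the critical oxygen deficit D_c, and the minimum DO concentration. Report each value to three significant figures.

t_c ≈ 0.381 d; D_c ≈ 3.04 mg/L; min DO ≈ 7.06 mg/L

With k_a/k_d = 6.287 and 1 − D₀(k_a−k_d)/(k_d L₀) = 0.2563,
t_c = ln(6.287 × 0.2563) / (1.49 − 0.237) = ln(1.611) / 1.253 = 0.4770/1.253 = 0.3807 d.
L(t_c) = L₀ e^(−k_d t_c) = 20.9 × 0.9137 = 19.10 mg/L, and at the critical point k_a D_c = k_d L, so D_c = (0.237/1.49) × 19.10 = 3.038 mg/L.
Minimum DO = C_s − D_c = 10.1 − 3.038 = 7.062 mg/L.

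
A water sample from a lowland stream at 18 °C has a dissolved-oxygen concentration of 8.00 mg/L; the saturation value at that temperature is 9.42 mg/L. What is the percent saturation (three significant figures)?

84.9 % saturation

% saturation = C/C_s × 100 = 8.00/9.42 × 100 = 84.9 %.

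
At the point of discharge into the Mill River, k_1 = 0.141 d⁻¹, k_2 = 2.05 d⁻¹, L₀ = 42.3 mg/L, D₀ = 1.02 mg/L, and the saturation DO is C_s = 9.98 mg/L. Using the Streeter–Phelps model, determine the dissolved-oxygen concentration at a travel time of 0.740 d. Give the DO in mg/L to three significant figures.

k_1 L₀/(k_2−k_1) = 0.141×42.3/(2.05−0.141) = 5.964/1.909 = 3.124 mg/L.
e^(−k_1 t) = e^(−0.141×0.7400) = 0.9009; e^(−k_2 t) = e^(−2.05×0.7400) = 0.2194.
D = 3.124 × (0.9009 − 0.2194) + 1.02 × 0.2194 = 2.129 + 0.2238 = 2.353 mg/L.
DO = C_s − D = 9.98 − 2.353 = 7.627 mg/L.

DO ≈ 7.63 mg/L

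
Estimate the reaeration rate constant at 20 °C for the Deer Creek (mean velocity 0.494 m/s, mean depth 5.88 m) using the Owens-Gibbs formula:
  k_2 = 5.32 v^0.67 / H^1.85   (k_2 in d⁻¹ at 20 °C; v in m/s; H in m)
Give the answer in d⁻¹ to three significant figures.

k_2 = 5.32 × 0.494^0.67 / 5.88^1.85 = 5.32 × 0.6234 / 26.51 = 0.1251 d⁻¹.

k_2 ≈ 0.125 d⁻¹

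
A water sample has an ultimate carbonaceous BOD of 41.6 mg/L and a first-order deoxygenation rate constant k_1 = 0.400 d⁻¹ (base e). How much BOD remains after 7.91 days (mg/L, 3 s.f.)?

L_t = L₀ e^(−k_1 t) = 41.6 × e^(−0.400×7.91) = 41.6 × 0.04226 = 1.758 mg/L.

L ≈ 1.76 mg/L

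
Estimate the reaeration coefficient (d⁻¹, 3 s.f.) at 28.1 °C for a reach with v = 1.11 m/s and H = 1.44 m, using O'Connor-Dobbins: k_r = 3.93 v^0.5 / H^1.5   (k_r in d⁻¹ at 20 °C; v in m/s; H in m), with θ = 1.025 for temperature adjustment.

k_r ≈ 2.93 d⁻¹

k_r(20) = 3.93 × 1.11^0.5 / 1.44^1.5 = 3.93 × 1.054 / 1.728 = 2.396 d⁻¹.
k_r(28.1) = 2.396 × 1.025^(28.1−20) = 2.396 × 1.221 = 2.927 d⁻¹.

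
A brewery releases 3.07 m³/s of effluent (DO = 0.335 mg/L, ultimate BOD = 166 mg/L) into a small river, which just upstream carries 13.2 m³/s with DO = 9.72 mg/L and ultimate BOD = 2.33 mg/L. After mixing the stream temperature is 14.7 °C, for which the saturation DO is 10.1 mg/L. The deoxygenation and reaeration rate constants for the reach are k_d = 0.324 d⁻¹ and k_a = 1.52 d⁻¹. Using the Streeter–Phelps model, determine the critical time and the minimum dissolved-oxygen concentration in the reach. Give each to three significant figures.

t_c ≈ 1.06 d; minimum DO ≈ 5.08 mg/L

Mixed DO = (13.2×9.72 + 3.07×0.335)/(13.2+3.07) = 129.3/16.27 = 7.949 mg/L.
Mixed L₀ = (13.2×2.33 + 3.07×166)/(16.27) = 540.4/16.27 = 33.21 mg/L.
Initial deficit D₀ = C_s − DO₀ = 10.1 − 7.949 = 2.151 mg/L.
t_c = (1/1.196) ln[(1.52/0.324)(1 − 2.151×1.196/(0.324×33.21))] = 0.8361 × ln(3.570) = 1.064 d.
D_c = (0.324/1.52) × 33.21 × e^(−0.324×1.064) = 0.2132 × 33.21 × 0.7084 = 5.015 mg/L.
Minimum DO = 10.1 − 5.015 = 5.085 mg/L.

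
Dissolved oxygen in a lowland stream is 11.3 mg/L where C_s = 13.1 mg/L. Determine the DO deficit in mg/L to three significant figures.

D ≈ 1.80 mg/L

D = C_s − C = 13.1 − 11.3 = 1.80 mg/L.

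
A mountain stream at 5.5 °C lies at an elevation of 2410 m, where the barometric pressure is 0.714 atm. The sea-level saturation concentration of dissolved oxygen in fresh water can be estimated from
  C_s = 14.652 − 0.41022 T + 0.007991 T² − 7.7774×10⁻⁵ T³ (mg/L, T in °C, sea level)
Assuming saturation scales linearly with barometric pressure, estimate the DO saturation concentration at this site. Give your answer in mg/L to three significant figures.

C_s ≈ 9.01 mg/L

At sea level: C_s = 14.652 − 0.41022×5.5 + 0.007991×5.5² − 7.7774×10⁻⁵×5.5³ = 12.62 mg/L.
Pressure correction: C_s' = 12.62 × 0.714 = 9.014 mg/L.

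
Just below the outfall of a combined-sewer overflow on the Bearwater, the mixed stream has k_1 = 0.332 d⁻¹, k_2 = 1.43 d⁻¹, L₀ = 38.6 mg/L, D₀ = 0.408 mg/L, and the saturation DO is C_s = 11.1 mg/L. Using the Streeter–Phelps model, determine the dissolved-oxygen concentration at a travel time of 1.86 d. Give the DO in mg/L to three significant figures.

k_1 L₀/(k_2−k_1) = 0.332×38.6/(1.43−0.332) = 12.82/1.098 = 11.67 mg/L.
e^(−k_1 t) = e^(−0.332×1.860) = 0.5393; e^(−k_2 t) = e^(−1.43×1.860) = 0.06996.
D = 11.67 × (0.5393 − 0.06996) + 0.408 × 0.06996 = 5.478 + 0.02854 = 5.506 mg/L.
DO = C_s − D = 11.1 − 5.506 = 5.594 mg/L.

DO ≈ 5.59 mg/L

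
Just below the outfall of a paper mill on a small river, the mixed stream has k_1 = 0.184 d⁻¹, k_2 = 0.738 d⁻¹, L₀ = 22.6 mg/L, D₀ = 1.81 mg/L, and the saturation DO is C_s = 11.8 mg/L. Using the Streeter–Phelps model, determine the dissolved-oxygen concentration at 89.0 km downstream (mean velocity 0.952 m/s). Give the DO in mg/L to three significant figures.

Travel time t = x/v = 89.0 km / (0.952 m/s) = 89000 m / 0.952 m/s = 93490 s = 1.082 d.
k_1 L₀/(k_2−k_1) = 0.184×22.6/(0.738−0.184) = 4.158/0.5540 = 7.506 mg/L.
e^(−k_1 t) = e^(−0.184×1.082) = 0.8195; e^(−k_2 t) = e^(−0.738×1.082) = 0.4500.
D = 7.506 × (0.8195 − 0.4500) + 1.81 × 0.4500 = 2.773 + 0.8145 = 3.588 mg/L.
DO = C_s − D = 11.8 − 3.588 = 8.212 mg/L.

DO ≈ 8.21 mg/L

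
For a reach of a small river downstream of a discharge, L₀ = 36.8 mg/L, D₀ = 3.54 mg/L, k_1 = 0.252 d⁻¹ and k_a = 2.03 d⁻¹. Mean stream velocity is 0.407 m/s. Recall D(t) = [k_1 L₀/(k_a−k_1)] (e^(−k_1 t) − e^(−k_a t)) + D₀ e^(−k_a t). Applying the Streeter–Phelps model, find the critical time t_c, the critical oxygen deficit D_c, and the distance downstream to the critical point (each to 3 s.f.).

t_c = [1/(k_a−k_1)] ln[(k_a/k_1)(1 − D₀(k_a−k_1)/(k_1 L₀))]
= [1/(2.03−0.252)] ln[(2.03/0.252)(1 − 3.54×1.778/(0.252×36.8))]
= (1/1.778) ln[8.056 × 0.3213] = 0.5624 × ln(2.588) = 0.5624 × 0.9509 = 0.5348 d.
D_c = (k_1/k_a) L₀ e^(−k_1 t_c) = (0.252/2.03) × 36.8 × e^(−0.252×0.5348) = 0.1241 × 36.8 × 0.8739 = 3.992 mg/L.
x_c = v t_c = 0.407 m/s × 0.5348 d × 86400 s/d = 18810 m ≈ 18.8 km.

t_c ≈ 0.535 d; D_c ≈ 3.99 mg/L; x_c ≈ 18.8 km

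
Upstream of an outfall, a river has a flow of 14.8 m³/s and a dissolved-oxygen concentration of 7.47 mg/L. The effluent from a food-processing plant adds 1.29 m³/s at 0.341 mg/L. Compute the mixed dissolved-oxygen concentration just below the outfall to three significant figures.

Flow-weighted mixing: C = (Q_r C_r + Q_w C_w)/(Q_r + Q_w)
= (14.8×7.47 + 1.29×0.341)/(14.8 + 1.29) = 111.0/16.09 = 6.898 mg/L.

6.90 mg/L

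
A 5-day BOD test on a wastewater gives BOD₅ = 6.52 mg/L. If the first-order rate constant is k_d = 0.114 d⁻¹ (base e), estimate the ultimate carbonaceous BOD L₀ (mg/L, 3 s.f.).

L₀ ≈ 15.0 mg/L

BOD₅ = L₀(1 − e^(−5k_d)) ⇒ L₀ = BOD₅ / (1 − e^(−5×0.114))
= 6.52 / (1 − 0.5655) = 6.52 / 0.4345 = 15.01 mg/L.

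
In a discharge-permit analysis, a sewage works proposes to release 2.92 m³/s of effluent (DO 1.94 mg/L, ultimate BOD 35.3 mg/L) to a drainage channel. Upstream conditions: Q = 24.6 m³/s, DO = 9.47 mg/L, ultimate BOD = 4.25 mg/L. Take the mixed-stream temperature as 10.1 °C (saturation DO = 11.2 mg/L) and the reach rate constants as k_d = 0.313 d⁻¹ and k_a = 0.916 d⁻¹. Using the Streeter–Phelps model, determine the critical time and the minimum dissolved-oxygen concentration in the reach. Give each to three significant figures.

t_c ≈ 0.0597 d; minimum DO ≈ 8.67 mg/L

Mixed DO = (24.6×9.47 + 2.92×1.94)/(24.6+2.92) = 238.6/27.52 = 8.671 mg/L.
Mixed L₀ = (24.6×4.25 + 2.92×35.3)/(27.52) = 207.6/27.52 = 7.545 mg/L.
Initial deficit D₀ = C_s − DO₀ = 11.2 − 8.671 = 2.529 mg/L.
t_c = (1/0.6030) ln[(0.916/0.313)(1 − 2.529×0.6030/(0.313×7.545))] = 1.658 × ln(1.037) = 0.05967 d.
D_c = (0.313/0.916) × 7.545 × e^(−0.313×0.05967) = 0.3417 × 7.545 × 0.9815 = 2.530 mg/L.
Minimum DO = 11.2 − 2.530 = 8.670 mg/L.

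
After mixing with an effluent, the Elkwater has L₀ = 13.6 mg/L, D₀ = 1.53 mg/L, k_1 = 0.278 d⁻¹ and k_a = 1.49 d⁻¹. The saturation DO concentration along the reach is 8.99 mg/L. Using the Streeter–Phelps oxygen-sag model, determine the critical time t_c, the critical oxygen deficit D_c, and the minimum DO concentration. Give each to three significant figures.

t_c ≈ 0.829 d; D_c ≈ 2.02 mg/L; min DO ≈ 6.97 mg/L

At the critical point dD/dt = 0, so k_1 L₀ e^(−k_1 t) = k_a D. Substituting D(t) from the Streeter–Phelps equation and solving for t gives
t_c = ln[(k_a/k_1)(1 − D₀(k_a−k_1)/(k_1 L₀))] / (k_a−k_1).
Here k_a−k_1 = 1.212 d⁻¹ and 1 − D₀(k_a−k_1)/(k_1 L₀) = 1 − 1.53×1.212/(0.278×13.6) = 0.5095, so
t_c = ln(5.360 × 0.5095) / 1.212 = 1.005 / 1.212 = 0.8289 d.
D_c = (k_1/k_a) L₀ e^(−k_1 t_c) = (0.278/1.49) × 13.6 × e^(−0.278×0.8289) = 0.1866 × 13.6 × 0.7942 = 2.015 mg/L.
Minimum DO = C_s − D_c = 8.99 − 2.015 = 6.975 mg/L.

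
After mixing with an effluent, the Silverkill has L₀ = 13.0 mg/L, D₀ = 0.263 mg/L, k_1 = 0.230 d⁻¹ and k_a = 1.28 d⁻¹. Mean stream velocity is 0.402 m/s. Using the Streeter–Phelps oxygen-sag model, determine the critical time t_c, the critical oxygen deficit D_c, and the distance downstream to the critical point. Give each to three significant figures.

t_c ≈ 1.54 d; D_c ≈ 1.64 mg/L; x_c ≈ 53.6 km

With k_a/k_1 = 5.565 and 1 − D₀(k_a−k_1)/(k_1 L₀) = 0.9076,
t_c = ln(5.565 × 0.9076) / (1.28 − 0.230) = ln(5.051) / 1.050 = 1.620/1.050 = 1.543 d.
L(t_c) = L₀ e^(−k_1 t_c) = 13.0 × 0.7013 = 9.117 mg/L, and at the critical point k_a D_c = k_1 L, so D_c = (0.230/1.28) × 9.117 = 1.638 mg/L.
x_c = v t_c = 0.402 m/s × 1.543 d × 86400 s/d = 53580 m ≈ 53.6 km.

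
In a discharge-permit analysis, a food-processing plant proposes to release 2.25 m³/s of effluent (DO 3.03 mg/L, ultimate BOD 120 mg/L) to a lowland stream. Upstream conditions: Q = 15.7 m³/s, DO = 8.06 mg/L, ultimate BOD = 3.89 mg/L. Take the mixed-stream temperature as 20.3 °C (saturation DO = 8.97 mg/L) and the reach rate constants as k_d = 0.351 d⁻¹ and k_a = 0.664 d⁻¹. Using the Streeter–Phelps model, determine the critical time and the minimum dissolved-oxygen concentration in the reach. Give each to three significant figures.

Mixed DO = (15.7×8.06 + 2.25×3.03)/(15.7+2.25) = 133.4/17.95 = 7.429 mg/L.
Mixed L₀ = (15.7×3.89 + 2.25×120)/(17.95) = 331.1/17.95 = 18.44 mg/L.
Initial deficit D₀ = C_s − DO₀ = 8.97 − 7.429 = 1.541 mg/L.
t_c = (1/0.3130) ln[(0.664/0.351)(1 − 1.541×0.3130/(0.351×18.44))] = 3.195 × ln(1.751) = 1.789 d.
D_c = (0.351/0.664) × 18.44 × e^(−0.351×1.789) = 0.5286 × 18.44 × 0.5336 = 5.203 mg/L.
Minimum DO = 8.97 − 5.203 = 3.767 mg/L.

t_c ≈ 1.79 d; minimum DO ≈ 3.77 mg/L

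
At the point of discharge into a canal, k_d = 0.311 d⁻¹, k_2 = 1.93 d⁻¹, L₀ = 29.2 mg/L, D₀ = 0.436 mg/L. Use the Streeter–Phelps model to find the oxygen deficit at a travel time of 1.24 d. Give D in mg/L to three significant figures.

k_d L₀/(k_2−k_d) = 0.311×29.2/(1.93−0.311) = 9.081/1.619 = 5.609 mg/L.
e^(−k_d t) = e^(−0.311×1.240) = 0.6800; e^(−k_2 t) = e^(−1.93×1.240) = 0.09134.
D = 5.609 × (0.6800 − 0.09134) + 0.436 × 0.09134 = 3.302 + 0.03982 = 3.342 mg/L.

D ≈ 3.34 mg/L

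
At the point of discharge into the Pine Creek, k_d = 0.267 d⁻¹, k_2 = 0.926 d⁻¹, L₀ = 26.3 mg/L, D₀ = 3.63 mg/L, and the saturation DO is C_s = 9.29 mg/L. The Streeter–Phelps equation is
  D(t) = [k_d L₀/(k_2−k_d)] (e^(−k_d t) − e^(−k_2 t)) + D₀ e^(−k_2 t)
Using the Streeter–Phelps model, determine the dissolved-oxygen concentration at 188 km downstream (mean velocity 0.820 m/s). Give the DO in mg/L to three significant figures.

Travel time t = x/v = 188 km / (0.820 m/s) = 188000 m / 0.820 m/s = 229300 s = 2.654 d.
k_d L₀/(k_2−k_d) = 0.267×26.3/(0.926−0.267) = 7.022/0.6590 = 10.66 mg/L.
e^(−k_d t) = e^(−0.267×2.654) = 0.4924; e^(−k_2 t) = e^(−0.926×2.654) = 0.08567.
D = 10.66 × (0.4924 − 0.08567) + 3.63 × 0.08567 = 4.334 + 0.3110 = 4.645 mg/L.
DO = C_s − D = 9.29 − 4.645 = 4.645 mg/L.

DO ≈ 4.65 mg/L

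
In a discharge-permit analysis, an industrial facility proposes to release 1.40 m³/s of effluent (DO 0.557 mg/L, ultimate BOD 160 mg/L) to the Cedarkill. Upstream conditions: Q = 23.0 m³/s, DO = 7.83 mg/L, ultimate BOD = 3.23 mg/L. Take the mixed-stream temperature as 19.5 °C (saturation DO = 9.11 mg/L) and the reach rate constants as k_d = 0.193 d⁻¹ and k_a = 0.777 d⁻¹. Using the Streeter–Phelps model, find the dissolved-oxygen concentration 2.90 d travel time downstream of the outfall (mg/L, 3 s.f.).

DO ≈ 7.05 mg/L

Mixed DO = (23.0×7.83 + 1.40×0.557)/(23.0+1.40) = 180.9/24.40 = 7.413 mg/L.
Mixed L₀ = (23.0×3.23 + 1.40×160)/(24.40) = 298.3/24.40 = 12.23 mg/L.
Initial deficit D₀ = C_s − DO₀ = 9.11 − 7.413 = 1.697 mg/L.
D(2.90) = [0.193×12.23/(0.777−0.193)](e^(−0.193×2.90) − e^(−0.777×2.90)) + 1.697 e^(−0.777×2.90)
= 4.040 × (0.5714 − 0.1051) + 1.697 × 0.1051 = 2.062 mg/L.
DO = 9.11 − 2.062 = 7.048 mg/L.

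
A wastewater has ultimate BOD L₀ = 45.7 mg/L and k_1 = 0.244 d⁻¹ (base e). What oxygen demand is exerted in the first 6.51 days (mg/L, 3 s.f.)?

y_t = L₀(1 − e^(−k_1 t)) = 45.7 × (1 − e^(−0.244×6.51))
= 45.7 × (1 − 0.2042) = 45.7 × 0.7958 = 36.37 mg/L.

y ≈ 36.4 mg/L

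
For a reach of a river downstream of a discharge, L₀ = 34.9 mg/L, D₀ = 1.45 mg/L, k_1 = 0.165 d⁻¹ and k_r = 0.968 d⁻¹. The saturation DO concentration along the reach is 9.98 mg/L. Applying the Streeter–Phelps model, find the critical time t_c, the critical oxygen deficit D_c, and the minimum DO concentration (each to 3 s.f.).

t_c ≈ 1.92 d; D_c ≈ 4.33 mg/L; min DO ≈ 5.65 mg/L

With k_r/k_1 = 5.867 and 1 − D₀(k_r−k_1)/(k_1 L₀) = 0.7978,
t_c = ln(5.867 × 0.7978) / (0.968 − 0.165) = ln(4.680) / 0.8030 = 1.543/0.8030 = 1.922 d.
D_c = (k_1/k_r) L₀ e^(−k_1 t_c) = (0.165/0.968) × 34.9 × e^(−0.165×1.922) = 0.1705 × 34.9 × 0.7282 = 4.332 mg/L.
Minimum DO = C_s − D_c = 9.98 − 4.332 = 5.648 mg/L.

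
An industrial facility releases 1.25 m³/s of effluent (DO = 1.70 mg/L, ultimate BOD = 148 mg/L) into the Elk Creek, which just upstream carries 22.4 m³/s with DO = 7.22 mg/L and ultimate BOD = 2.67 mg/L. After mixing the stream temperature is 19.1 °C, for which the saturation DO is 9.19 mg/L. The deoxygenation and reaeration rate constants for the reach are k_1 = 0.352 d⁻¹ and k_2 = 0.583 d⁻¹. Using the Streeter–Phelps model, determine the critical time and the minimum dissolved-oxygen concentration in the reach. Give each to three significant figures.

t_c ≈ 1.51 d; minimum DO ≈ 5.52 mg/L

Mixed DO = (22.4×7.22 + 1.25×1.70)/(22.4+1.25) = 163.9/23.65 = 6.928 mg/L.
Mixed L₀ = (22.4×2.67 + 1.25×148)/(23.65) = 244.8/23.65 = 10.35 mg/L.
Initial deficit D₀ = C_s − DO₀ = 9.19 − 6.928 = 2.262 mg/L.
t_c = (1/0.2310) ln[(0.583/0.352)(1 − 2.262×0.2310/(0.352×10.35))] = 4.329 × ln(1.419) = 1.514 d.
D_c = (0.352/0.583) × 10.35 × e^(−0.352×1.514) = 0.6038 × 10.35 × 0.5868 = 3.668 mg/L.
Minimum DO = 9.19 − 3.668 = 5.522 mg/L.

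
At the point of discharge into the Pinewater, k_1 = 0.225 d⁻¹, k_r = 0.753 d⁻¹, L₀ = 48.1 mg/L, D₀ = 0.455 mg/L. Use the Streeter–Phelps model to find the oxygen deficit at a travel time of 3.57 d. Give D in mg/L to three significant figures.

k_1 L₀/(k_r−k_1) = 0.225×48.1/(0.753−0.225) = 10.82/0.5280 = 20.50 mg/L.
e^(−k_1 t) = e^(−0.225×3.570) = 0.4479; e^(−k_r t) = e^(−0.753×3.570) = 0.06800.
D = 20.50 × (0.4479 − 0.06800) + 0.455 × 0.06800 = 7.786 + 0.03094 = 7.817 mg/L.

D ≈ 7.82 mg/L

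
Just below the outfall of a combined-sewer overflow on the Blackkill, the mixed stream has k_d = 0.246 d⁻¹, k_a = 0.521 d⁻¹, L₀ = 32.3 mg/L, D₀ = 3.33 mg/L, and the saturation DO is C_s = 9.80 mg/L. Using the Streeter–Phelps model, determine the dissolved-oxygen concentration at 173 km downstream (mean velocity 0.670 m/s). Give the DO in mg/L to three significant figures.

DO ≈ 1.34 mg/L

Travel time t = x/v = 173 km / (0.670 m/s) = 173000 m / 0.670 m/s = 258200 s = 2.989 d.
k_d L₀/(k_a−k_d) = 0.246×32.3/(0.521−0.246) = 7.946/0.2750 = 28.89 mg/L.
e^(−k_d t) = e^(−0.246×2.989) = 0.4794; e^(−k_a t) = e^(−0.521×2.989) = 0.2108.
D = 28.89 × (0.4794 − 0.2108) + 3.33 × 0.2108 = 7.763 + 0.7018 = 8.464 mg/L.
DO = C_s − D = 9.80 − 8.464 = 1.336 mg/L.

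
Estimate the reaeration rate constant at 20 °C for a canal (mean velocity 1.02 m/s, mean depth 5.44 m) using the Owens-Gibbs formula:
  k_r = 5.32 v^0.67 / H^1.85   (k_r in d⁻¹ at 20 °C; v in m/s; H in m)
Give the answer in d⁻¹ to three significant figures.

k_r = 5.32 × 1.02^0.67 / 5.44^1.85 = 5.32 × 1.013 / 22.95 = 0.2349 d⁻¹.

k_r ≈ 0.235 d⁻¹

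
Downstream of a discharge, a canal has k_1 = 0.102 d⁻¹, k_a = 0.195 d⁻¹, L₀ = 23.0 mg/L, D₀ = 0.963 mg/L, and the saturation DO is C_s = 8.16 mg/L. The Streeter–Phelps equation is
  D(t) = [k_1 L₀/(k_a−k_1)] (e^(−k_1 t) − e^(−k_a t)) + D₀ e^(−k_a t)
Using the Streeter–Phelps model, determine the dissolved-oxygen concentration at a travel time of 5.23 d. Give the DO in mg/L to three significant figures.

k_1 L₀/(k_a−k_1) = 0.102×23.0/(0.195−0.102) = 2.346/0.09300 = 25.23 mg/L.
e^(−k_1 t) = e^(−0.102×5.230) = 0.5866; e^(−k_a t) = e^(−0.195×5.230) = 0.3606.
D = 25.23 × (0.5866 − 0.3606) + 0.963 × 0.3606 = 5.699 + 0.3473 = 6.046 mg/L.
DO = C_s − D = 8.16 − 6.046 = 2.114 mg/L.

DO ≈ 2.11 mg/L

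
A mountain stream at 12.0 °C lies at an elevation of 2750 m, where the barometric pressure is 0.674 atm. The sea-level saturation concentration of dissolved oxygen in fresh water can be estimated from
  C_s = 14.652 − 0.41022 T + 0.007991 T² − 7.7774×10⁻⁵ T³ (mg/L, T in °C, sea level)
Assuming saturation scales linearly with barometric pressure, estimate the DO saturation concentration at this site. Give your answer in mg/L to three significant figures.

At sea level: C_s = 14.652 − 0.41022×12.0 + 0.007991×12.0² − 7.7774×10⁻⁵×12.0³ = 10.75 mg/L.
Pressure correction: C_s' = 10.75 × 0.674 = 7.243 mg/L.

C_s ≈ 7.24 mg/L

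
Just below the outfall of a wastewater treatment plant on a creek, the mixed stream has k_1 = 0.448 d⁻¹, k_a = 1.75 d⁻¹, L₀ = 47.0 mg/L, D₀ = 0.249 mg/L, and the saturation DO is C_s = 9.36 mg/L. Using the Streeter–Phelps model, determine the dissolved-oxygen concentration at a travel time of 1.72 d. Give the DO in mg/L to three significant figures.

k_1 L₀/(k_a−k_1) = 0.448×47.0/(1.75−0.448) = 21.06/1.302 = 16.17 mg/L.
e^(−k_1 t) = e^(−0.448×1.720) = 0.4628; e^(−k_a t) = e^(−1.75×1.720) = 0.04929.
D = 16.17 × (0.4628 − 0.04929) + 0.249 × 0.04929 = 6.687 + 0.01227 = 6.699 mg/L.
DO = C_s − D = 9.36 − 6.699 = 2.661 mg/L.

DO ≈ 2.66 mg/L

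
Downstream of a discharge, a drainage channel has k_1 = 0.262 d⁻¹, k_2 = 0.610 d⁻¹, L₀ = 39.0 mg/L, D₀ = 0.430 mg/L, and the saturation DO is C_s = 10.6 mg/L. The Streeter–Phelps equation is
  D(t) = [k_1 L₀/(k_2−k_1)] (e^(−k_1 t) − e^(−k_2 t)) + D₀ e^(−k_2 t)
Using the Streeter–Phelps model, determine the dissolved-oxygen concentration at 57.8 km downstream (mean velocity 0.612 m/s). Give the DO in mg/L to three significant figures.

DO ≈ 3.40 mg/L

Travel time t = x/v = 57.8 km / (0.612 m/s) = 57800 m / 0.612 m/s = 94440 s = 1.093 d.
k_1 L₀/(k_2−k_1) = 0.262×39.0/(0.610−0.262) = 10.22/0.3480 = 29.36 mg/L.
e^(−k_1 t) = e^(−0.262×1.093) = 0.7510; e^(−k_2 t) = e^(−0.610×1.093) = 0.5134.
D = 29.36 × (0.7510 − 0.5134) + 0.430 × 0.5134 = 6.977 + 0.2207 = 7.198 mg/L.
DO = C_s − D = 10.6 − 7.198 = 3.402 mg/L.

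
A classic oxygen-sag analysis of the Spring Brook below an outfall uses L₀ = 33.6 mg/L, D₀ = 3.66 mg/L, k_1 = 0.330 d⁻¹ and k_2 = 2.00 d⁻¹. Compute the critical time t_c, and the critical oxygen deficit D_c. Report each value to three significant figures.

With k_2/k_1 = 6.061 and 1 − D₀(k_2−k_1)/(k_1 L₀) = 0.4488,
t_c = ln(6.061 × 0.4488) / (2.00 − 0.330) = ln(2.720) / 1.670 = 1.001/1.670 = 0.5991 d.
D_c = (k_1/k_2) L₀ e^(−k_1 t_c) = (0.330/2.00) × 33.6 × e^(−0.330×0.5991) = 0.1650 × 33.6 × 0.8206 = 4.549 mg/L.

t_c ≈ 0.599 d; D_c ≈ 4.55 mg/L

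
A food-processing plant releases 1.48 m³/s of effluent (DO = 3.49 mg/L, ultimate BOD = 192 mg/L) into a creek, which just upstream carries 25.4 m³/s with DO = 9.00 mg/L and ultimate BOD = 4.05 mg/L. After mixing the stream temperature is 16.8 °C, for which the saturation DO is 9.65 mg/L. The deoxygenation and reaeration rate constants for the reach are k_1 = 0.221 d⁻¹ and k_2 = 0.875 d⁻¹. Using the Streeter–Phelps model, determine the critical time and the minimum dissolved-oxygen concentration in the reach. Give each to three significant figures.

Mixed DO = (25.4×9.00 + 1.48×3.49)/(25.4+1.48) = 233.8/26.88 = 8.697 mg/L.
Mixed L₀ = (25.4×4.05 + 1.48×192)/(26.88) = 387.0/26.88 = 14.40 mg/L.
Initial deficit D₀ = C_s − DO₀ = 9.65 − 8.697 = 0.9534 mg/L.
t_c = (1/0.6540) ln[(0.875/0.221)(1 − 0.9534×0.6540/(0.221×14.40))] = 1.529 × ln(3.183) = 1.771 d.
D_c = (0.221/0.875) × 14.40 × e^(−0.221×1.771) = 0.2526 × 14.40 × 0.6762 = 2.459 mg/L.
Minimum DO = 9.65 − 2.459 = 7.191 mg/L.

t_c ≈ 1.77 d; minimum DO ≈ 7.19 mg/L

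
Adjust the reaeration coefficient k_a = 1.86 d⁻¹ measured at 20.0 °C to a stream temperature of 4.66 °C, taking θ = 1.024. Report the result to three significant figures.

k_a(T₂) = k_a(T₁) · θ^(T₂−T₁) = 1.86 × 1.024^(4.66−20.0)
= 1.86 × 1.024^-15.3 = 1.86 × 0.6950 = 1.293 d⁻¹.

k_a ≈ 1.29 d⁻¹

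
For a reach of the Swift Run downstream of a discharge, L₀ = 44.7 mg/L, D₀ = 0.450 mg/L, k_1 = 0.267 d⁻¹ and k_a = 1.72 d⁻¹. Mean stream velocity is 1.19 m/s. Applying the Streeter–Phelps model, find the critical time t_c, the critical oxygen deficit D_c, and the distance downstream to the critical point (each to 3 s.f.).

t_c = [1/(k_a−k_1)] ln[(k_a/k_1)(1 − D₀(k_a−k_1)/(k_1 L₀))]
= [1/(1.72−0.267)] ln[(1.72/0.267)(1 − 0.450×1.453/(0.267×44.7))]
= (1/1.453) ln[6.442 × 0.9452] = 0.6882 × ln(6.089) = 0.6882 × 1.806 = 1.243 d.
L(t_c) = L₀ e^(−k_1 t_c) = 44.7 × 0.7175 = 32.07 mg/L, and at the critical point k_a D_c = k_1 L, so D_c = (0.267/1.72) × 32.07 = 4.979 mg/L.
x_c = v t_c = 1.19 m/s × 1.243 d × 86400 s/d = 127800 m ≈ 128 km.

t_c ≈ 1.24 d; D_c ≈ 4.98 mg/L; x_c ≈ 128 km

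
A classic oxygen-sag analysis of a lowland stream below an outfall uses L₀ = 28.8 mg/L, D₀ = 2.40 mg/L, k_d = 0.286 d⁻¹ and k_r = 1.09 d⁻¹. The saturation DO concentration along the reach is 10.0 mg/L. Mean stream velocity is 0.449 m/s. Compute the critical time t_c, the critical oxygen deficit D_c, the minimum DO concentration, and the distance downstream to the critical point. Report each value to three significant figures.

t_c ≈ 1.33 d; D_c ≈ 5.16 mg/L; min DO ≈ 4.84 mg/L; x_c ≈ 51.7 km

With k_r/k_d = 3.811 and 1 − D₀(k_r−k_d)/(k_d L₀) = 0.7657,
t_c = ln(3.811 × 0.7657) / (1.09 − 0.286) = ln(2.918) / 0.8040 = 1.071/0.8040 = 1.332 d.
D_c = (k_d/k_r) L₀ e^(−k_d t_c) = (0.286/1.09) × 28.8 × e^(−0.286×1.332) = 0.2624 × 28.8 × 0.6832 = 5.163 mg/L.
Minimum DO = C_s − D_c = 10.0 − 5.163 = 4.837 mg/L.
x_c = v t_c = 0.449 m/s × 1.332 d × 86400 s/d = 51680 m ≈ 51.7 km.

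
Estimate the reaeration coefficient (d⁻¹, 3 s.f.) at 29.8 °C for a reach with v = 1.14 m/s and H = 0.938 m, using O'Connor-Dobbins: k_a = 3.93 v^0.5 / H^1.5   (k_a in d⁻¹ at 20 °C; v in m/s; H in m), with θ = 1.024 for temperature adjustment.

k_a(20) = 3.93 × 1.14^0.5 / 0.938^1.5 = 3.93 × 1.068 / 0.9085 = 4.619 d⁻¹.
k_a(29.8) = 4.619 × 1.024^(29.8−20) = 4.619 × 1.262 = 5.827 d⁻¹.

k_a ≈ 5.83 d⁻¹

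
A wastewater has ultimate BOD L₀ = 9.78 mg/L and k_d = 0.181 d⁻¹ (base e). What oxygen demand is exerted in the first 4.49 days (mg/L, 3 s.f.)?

y_t = L₀(1 − e^(−k_d t)) = 9.78 × (1 − e^(−0.181×4.49))
= 9.78 × (1 − 0.4437) = 9.78 × 0.5563 = 5.441 mg/L.

y ≈ 5.44 mg/L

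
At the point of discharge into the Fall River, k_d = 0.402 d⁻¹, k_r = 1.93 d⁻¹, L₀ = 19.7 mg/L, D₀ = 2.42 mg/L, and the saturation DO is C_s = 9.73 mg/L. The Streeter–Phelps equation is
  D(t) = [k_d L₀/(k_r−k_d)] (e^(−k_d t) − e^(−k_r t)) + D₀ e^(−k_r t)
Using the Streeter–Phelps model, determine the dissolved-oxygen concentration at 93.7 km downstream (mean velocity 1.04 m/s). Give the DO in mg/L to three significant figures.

Travel time t = x/v = 93.7 km / (1.04 m/s) = 93700 m / 1.04 m/s = 90100 s = 1.043 d.
k_d L₀/(k_r−k_d) = 0.402×19.7/(1.93−0.402) = 7.919/1.528 = 5.183 mg/L.
e^(−k_d t) = e^(−0.402×1.043) = 0.6576; e^(−k_r t) = e^(−1.93×1.043) = 0.1336.
D = 5.183 × (0.6576 − 0.1336) + 2.42 × 0.1336 = 2.715 + 0.3234 = 3.039 mg/L.
DO = C_s − D = 9.73 − 3.039 = 6.691 mg/L.

DO ≈ 6.69 mg/L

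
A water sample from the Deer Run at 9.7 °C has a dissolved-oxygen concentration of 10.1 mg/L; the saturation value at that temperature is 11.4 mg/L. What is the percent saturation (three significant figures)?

88.6 % saturation

% saturation = C/C_s × 100 = 10.1/11.4 × 100 = 88.6 %.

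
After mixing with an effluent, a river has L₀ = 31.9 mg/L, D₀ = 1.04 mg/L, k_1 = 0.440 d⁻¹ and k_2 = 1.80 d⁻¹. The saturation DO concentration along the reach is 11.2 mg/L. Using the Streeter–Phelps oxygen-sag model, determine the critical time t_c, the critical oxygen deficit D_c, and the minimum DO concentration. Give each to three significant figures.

t_c ≈ 0.958 d; D_c ≈ 5.12 mg/L; min DO ≈ 6.08 mg/L

With k_2/k_1 = 4.091 and 1 − D₀(k_2−k_1)/(k_1 L₀) = 0.8992,
t_c = ln(4.091 × 0.8992) / (1.80 − 0.440) = ln(3.679) / 1.360 = 1.303/1.360 = 0.9578 d.
D_c = (k_1/k_2) L₀ e^(−k_1 t_c) = (0.440/1.80) × 31.9 × e^(−0.440×0.9578) = 0.2444 × 31.9 × 0.6561 = 5.116 mg/L.
Minimum DO = C_s − D_c = 11.2 − 5.116 = 6.084 mg/L.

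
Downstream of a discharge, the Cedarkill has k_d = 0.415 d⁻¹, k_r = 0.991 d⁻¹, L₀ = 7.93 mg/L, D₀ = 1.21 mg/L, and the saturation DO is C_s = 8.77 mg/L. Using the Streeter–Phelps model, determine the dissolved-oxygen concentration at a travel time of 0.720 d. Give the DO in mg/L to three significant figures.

k_d L₀/(k_r−k_d) = 0.415×7.93/(0.991−0.415) = 3.291/0.5760 = 5.713 mg/L.
e^(−k_d t) = e^(−0.415×0.7200) = 0.7417; e^(−k_r t) = e^(−0.991×0.7200) = 0.4899.
D = 5.713 × (0.7417 − 0.4899) + 1.21 × 0.4899 = 1.439 + 0.5928 = 2.031 mg/L.
DO = C_s − D = 8.77 − 2.031 = 6.739 mg/L.

DO ≈ 6.74 mg/L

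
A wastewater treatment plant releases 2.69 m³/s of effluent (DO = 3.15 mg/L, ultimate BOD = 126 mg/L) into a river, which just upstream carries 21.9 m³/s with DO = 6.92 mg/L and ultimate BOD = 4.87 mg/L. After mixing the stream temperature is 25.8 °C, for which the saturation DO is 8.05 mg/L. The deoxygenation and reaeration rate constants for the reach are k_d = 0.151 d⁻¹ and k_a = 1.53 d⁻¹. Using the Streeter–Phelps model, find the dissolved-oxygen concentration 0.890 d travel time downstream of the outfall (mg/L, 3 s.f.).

DO ≈ 6.43 mg/L

Mixed DO = (21.9×6.92 + 2.69×3.15)/(21.9+2.69) = 160.0/24.59 = 6.508 mg/L.
Mixed L₀ = (21.9×4.87 + 2.69×126)/(24.59) = 445.6/24.59 = 18.12 mg/L.
Initial deficit D₀ = C_s − DO₀ = 8.05 − 6.508 = 1.542 mg/L.
D(0.890) = [0.151×18.12/(1.53−0.151)](e^(−0.151×0.890) − e^(−1.53×0.890)) + 1.542 e^(−1.53×0.890)
= 1.984 × (0.8742 − 0.2562) + 1.542 × 0.2562 = 1.622 mg/L.
DO = 8.05 − 1.622 = 6.428 mg/L.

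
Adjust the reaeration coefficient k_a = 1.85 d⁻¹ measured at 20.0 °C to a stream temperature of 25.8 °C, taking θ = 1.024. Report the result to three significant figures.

k_a ≈ 2.12 d⁻¹

k_a(T₂) = k_a(T₁) · θ^(T₂−T₁) = 1.85 × 1.024^(25.8−20.0)
= 1.85 × 1.024^5.80 = 1.85 × 1.147 = 2.123 d⁻¹.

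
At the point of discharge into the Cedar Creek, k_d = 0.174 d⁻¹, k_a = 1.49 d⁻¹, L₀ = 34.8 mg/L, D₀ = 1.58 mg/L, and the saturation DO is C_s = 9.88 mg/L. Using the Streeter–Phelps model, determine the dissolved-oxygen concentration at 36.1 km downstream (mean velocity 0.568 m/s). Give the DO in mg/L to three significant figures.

DO ≈ 6.84 mg/L

Travel time t = x/v = 36.1 km / (0.568 m/s) = 36100 m / 0.568 m/s = 63560 s = 0.7356 d.
k_d L₀/(k_a−k_d) = 0.174×34.8/(1.49−0.174) = 6.055/1.316 = 4.601 mg/L.
e^(−k_d t) = e^(−0.174×0.7356) = 0.8799; e^(−k_a t) = e^(−1.49×0.7356) = 0.3342.
D = 4.601 × (0.8799 − 0.3342) + 1.58 × 0.3342 = 2.511 + 0.5280 = 3.039 mg/L.
DO = C_s − D = 9.88 − 3.039 = 6.841 mg/L.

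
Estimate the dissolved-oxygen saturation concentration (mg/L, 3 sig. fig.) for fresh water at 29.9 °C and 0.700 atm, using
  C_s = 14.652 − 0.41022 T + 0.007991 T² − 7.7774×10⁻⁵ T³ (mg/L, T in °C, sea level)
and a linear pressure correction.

C_s ≈ 5.22 mg/L

At sea level: C_s = 14.652 − 0.41022×29.9 + 0.007991×29.9² − 7.7774×10⁻⁵×29.9³ = 7.451 mg/L.
Pressure correction: C_s' = 7.451 × 0.700 = 5.216 mg/L.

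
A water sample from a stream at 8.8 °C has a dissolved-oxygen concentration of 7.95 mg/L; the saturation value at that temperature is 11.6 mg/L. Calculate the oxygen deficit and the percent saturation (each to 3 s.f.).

D = C_s − C = 11.6 − 7.95 = 3.65 mg/L.
% saturation = 7.95/11.6 × 100 = 68.5 %.

D ≈ 3.65 mg/L; 68.5 % saturation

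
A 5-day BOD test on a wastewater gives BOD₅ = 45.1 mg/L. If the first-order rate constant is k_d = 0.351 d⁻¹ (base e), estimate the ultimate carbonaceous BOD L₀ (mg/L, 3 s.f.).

L₀ ≈ 54.5 mg/L

BOD₅ = L₀(1 − e^(−5k_d)) ⇒ L₀ = BOD₅ / (1 − e^(−5×0.351))
= 45.1 / (1 − 0.1729) = 45.1 / 0.8271 = 54.53 mg/L.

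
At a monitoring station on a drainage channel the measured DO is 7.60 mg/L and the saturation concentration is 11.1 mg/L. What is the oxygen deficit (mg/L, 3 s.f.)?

D ≈ 3.50 mg/L

D = C_s − C = 11.1 − 7.60 = 3.50 mg/L.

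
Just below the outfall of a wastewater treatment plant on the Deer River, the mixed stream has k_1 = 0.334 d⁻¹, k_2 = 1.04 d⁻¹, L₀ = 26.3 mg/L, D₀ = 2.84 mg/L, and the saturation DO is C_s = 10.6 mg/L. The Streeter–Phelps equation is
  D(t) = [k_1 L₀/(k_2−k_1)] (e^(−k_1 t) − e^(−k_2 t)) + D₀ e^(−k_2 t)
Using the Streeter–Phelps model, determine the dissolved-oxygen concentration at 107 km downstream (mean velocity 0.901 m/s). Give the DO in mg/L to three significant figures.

Travel time t = x/v = 107 km / (0.901 m/s) = 107000 m / 0.901 m/s = 118800 s = 1.375 d.
k_1 L₀/(k_2−k_1) = 0.334×26.3/(1.04−0.334) = 8.784/0.7060 = 12.44 mg/L.
e^(−k_1 t) = e^(−0.334×1.375) = 0.6319; e^(−k_2 t) = e^(−1.04×1.375) = 0.2394.
D = 12.44 × (0.6319 − 0.2394) + 2.84 × 0.2394 = 4.883 + 0.6800 = 5.563 mg/L.
DO = C_s − D = 10.6 − 5.563 = 5.037 mg/L.

DO ≈ 5.04 mg/L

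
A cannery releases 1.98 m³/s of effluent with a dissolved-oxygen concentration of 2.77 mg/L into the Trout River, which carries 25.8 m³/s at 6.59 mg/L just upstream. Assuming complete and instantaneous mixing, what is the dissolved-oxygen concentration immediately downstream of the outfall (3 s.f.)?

Flow-weighted mixing: C = (Q_r C_r + Q_w C_w)/(Q_r + Q_w)
= (25.8×6.59 + 1.98×2.77)/(25.8 + 1.98) = 175.5/27.78 = 6.318 mg/L.

6.32 mg/L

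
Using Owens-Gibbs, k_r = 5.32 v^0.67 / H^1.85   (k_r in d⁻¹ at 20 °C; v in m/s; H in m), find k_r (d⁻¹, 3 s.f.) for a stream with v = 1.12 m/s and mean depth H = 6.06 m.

k_r ≈ 0.205 d⁻¹

k_r = 5.32 × 1.12^0.67 / 6.06^1.85 = 5.32 × 1.079 / 28.03 = 0.2048 d⁻¹.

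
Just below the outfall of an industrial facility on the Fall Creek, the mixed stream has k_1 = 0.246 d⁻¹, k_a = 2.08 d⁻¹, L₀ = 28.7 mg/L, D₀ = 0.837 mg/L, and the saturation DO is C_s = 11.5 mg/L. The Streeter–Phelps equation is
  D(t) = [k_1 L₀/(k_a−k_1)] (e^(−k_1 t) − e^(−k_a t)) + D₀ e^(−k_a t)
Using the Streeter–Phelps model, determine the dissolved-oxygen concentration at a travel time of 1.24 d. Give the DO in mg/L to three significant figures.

DO ≈ 8.89 mg/L

k_1 L₀/(k_a−k_1) = 0.246×28.7/(2.08−0.246) = 7.060/1.834 = 3.850 mg/L.
e^(−k_1 t) = e^(−0.246×1.240) = 0.7371; e^(−k_a t) = e^(−2.08×1.240) = 0.07583.
D = 3.850 × (0.7371 − 0.07583) + 0.837 × 0.07583 = 2.546 + 0.06347 = 2.609 mg/L.
DO = C_s − D = 11.5 − 2.609 = 8.891 mg/L.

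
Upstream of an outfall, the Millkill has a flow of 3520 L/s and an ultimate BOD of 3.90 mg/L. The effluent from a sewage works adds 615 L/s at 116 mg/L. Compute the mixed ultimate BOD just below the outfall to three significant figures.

20.6 mg/L

Flow-weighted mixing: C = (Q_r C_r + Q_w C_w)/(Q_r + Q_w)
= (3520×3.90 + 615×116)/(3520 + 615) = 85070/4135 = 20.57 mg/L.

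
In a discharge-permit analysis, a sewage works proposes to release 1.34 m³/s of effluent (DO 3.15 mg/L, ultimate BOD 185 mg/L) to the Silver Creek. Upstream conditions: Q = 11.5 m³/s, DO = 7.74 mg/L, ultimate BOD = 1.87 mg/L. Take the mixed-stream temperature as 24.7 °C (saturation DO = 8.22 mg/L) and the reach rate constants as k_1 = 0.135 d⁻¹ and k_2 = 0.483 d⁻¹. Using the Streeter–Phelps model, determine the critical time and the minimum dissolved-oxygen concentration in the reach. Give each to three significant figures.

t_c ≈ 3.30 d; minimum DO ≈ 4.47 mg/L

Mixed DO = (11.5×7.74 + 1.34×3.15)/(11.5+1.34) = 93.23/12.84 = 7.261 mg/L.
Mixed L₀ = (11.5×1.87 + 1.34×185)/(12.84) = 269.4/12.84 = 20.98 mg/L.
Initial deficit D₀ = C_s − DO₀ = 8.22 − 7.261 = 0.9590 mg/L.
t_c = (1/0.3480) ln[(0.483/0.135)(1 − 0.9590×0.3480/(0.135×20.98))] = 2.874 × ln(3.156) = 3.303 d.
D_c = (0.135/0.483) × 20.98 × e^(−0.135×3.303) = 0.2795 × 20.98 × 0.6403 = 3.755 mg/L.
Minimum DO = 8.22 − 3.755 = 4.465 mg/L.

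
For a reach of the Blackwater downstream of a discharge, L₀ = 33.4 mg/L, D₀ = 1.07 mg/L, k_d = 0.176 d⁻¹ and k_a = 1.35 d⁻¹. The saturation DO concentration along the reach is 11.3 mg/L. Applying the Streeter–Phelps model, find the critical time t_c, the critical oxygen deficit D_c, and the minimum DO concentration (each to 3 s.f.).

With k_a/k_d = 7.670 and 1 − D₀(k_a−k_d)/(k_d L₀) = 0.7863,
t_c = ln(7.670 × 0.7863) / (1.35 − 0.176) = ln(6.031) / 1.174 = 1.797/1.174 = 1.531 d.
L(t_c) = L₀ e^(−k_d t_c) = 33.4 × 0.7638 = 25.51 mg/L, and at the critical point k_a D_c = k_d L, so D_c = (0.176/1.35) × 25.51 = 3.326 mg/L.
Minimum DO = C_s − D_c = 11.3 − 3.326 = 7.974 mg/L.

t_c ≈ 1.53 d; D_c ≈ 3.33 mg/L; min DO ≈ 7.97 mg/L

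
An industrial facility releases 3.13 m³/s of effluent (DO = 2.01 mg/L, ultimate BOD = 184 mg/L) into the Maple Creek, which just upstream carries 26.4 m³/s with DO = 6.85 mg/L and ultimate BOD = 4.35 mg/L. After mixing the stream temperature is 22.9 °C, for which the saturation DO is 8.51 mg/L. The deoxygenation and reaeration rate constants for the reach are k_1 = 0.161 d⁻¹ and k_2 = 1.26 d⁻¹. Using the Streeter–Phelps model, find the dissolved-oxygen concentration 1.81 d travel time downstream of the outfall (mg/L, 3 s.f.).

DO ≈ 6.08 mg/L

Mixed DO = (26.4×6.85 + 3.13×2.01)/(26.4+3.13) = 187.1/29.53 = 6.337 mg/L.
Mixed L₀ = (26.4×4.35 + 3.13×184)/(29.53) = 690.8/29.53 = 23.39 mg/L.
Initial deficit D₀ = C_s − DO₀ = 8.51 − 6.337 = 2.173 mg/L.
D(1.81) = [0.161×23.39/(1.26−0.161)](e^(−0.161×1.81) − e^(−1.26×1.81)) + 2.173 e^(−1.26×1.81)
= 3.427 × (0.7472 − 0.1022) + 2.173 × 0.1022 = 2.432 mg/L.
DO = 8.51 − 2.432 = 6.078 mg/L.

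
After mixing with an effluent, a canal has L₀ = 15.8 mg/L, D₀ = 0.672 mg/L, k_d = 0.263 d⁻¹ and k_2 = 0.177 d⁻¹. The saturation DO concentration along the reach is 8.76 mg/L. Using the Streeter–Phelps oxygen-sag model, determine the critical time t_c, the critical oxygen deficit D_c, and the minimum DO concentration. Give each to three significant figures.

t_c ≈ 4.44 d; D_c ≈ 7.30 mg/L; min DO ≈ 1.46 mg/L

At the critical point dD/dt = 0, so k_d L₀ e^(−k_d t) = k_2 D. Substituting D(t) from the Streeter–Phelps equation and solving for t gives
t_c = ln[(k_2/k_d)(1 − D₀(k_2−k_d)/(k_d L₀))] / (k_2−k_d).
Here k_2−k_d = -0.08600 d⁻¹ and 1 − D₀(k_2−k_d)/(k_d L₀) = 1 − 0.672×-0.08600/(0.263×15.8) = 1.014, so
t_c = ln(0.6730 × 1.014) / -0.08600 = -0.3822 / -0.08600 = 4.444 d.
D_c = (k_d/k_2) L₀ e^(−k_d t_c) = (0.263/0.177) × 15.8 × e^(−0.263×4.444) = 1.486 × 15.8 × 0.3107 = 7.295 mg/L.
Minimum DO = C_s − D_c = 8.76 − 7.295 = 1.465 mg/L.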